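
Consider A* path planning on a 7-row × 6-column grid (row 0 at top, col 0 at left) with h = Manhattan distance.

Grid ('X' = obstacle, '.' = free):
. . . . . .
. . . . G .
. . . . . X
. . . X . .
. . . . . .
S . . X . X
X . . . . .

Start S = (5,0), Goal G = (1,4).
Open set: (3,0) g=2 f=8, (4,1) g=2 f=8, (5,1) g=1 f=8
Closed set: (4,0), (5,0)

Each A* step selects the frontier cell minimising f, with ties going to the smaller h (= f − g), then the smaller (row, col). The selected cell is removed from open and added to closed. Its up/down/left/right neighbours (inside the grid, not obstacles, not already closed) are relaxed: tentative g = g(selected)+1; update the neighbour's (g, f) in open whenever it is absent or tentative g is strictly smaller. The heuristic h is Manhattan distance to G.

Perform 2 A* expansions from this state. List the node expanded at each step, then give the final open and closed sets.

step 1: expand (3,0) (f=8, h=6) → closed; open now [(2,0) g=3 f=8, (3,1) g=3 f=8, (4,1) g=2 f=8, (5,1) g=1 f=8]
step 2: expand (2,0) (f=8, h=5) → closed; open now [(1,0) g=4 f=8, (2,1) g=4 f=8, (3,1) g=3 f=8, (4,1) g=2 f=8, (5,1) g=1 f=8]

order=[(3,0) → (2,0)]; open=[(1,0) g=4 f=8, (2,1) g=4 f=8, (3,1) g=3 f=8, (4,1) g=2 f=8, (5,1) g=1 f=8]; closed=[(2,0), (3,0), (4,0), (5,0)]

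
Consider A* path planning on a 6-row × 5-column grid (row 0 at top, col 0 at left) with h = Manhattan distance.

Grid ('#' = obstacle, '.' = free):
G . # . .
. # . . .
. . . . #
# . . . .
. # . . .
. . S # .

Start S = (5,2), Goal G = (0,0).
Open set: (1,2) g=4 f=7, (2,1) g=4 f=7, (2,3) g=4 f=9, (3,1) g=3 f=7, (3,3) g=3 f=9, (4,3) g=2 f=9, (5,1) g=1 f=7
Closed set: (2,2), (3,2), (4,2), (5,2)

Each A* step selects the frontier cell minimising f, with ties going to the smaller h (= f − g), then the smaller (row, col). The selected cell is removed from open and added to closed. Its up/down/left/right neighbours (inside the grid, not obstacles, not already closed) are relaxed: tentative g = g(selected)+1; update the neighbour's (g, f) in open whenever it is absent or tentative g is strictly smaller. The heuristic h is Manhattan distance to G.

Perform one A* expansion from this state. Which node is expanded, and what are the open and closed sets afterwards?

expanded=(1,2); open=[(1,3) g=5 f=9, (2,1) g=4 f=7, (2,3) g=4 f=9, (3,1) g=3 f=7, (3,3) g=3 f=9, (4,3) g=2 f=9, (5,1) g=1 f=7]; closed=[(1,2), (2,2), (3,2), (4,2), (5,2)]

step 1: expand (1,2) (f=7, h=3) → closed; open now [(1,3) g=5 f=9, (2,1) g=4 f=7, (2,3) g=4 f=9, (3,1) g=3 f=7, (3,3) g=3 f=9, (4,3) g=2 f=9, (5,1) g=1 f=7]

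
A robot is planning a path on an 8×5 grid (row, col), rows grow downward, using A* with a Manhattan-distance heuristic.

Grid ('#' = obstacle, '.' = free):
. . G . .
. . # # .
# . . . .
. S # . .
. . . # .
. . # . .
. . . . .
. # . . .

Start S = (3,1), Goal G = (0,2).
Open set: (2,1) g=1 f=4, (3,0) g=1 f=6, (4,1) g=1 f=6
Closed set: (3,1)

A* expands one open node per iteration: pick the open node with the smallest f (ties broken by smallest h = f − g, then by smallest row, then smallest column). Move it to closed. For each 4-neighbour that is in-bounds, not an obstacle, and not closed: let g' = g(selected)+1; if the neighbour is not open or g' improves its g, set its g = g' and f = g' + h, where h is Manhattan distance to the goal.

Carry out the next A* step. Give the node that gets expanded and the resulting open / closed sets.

step 1: expand (2,1) (f=4, h=3) → closed; open now [(1,1) g=2 f=4, (2,2) g=2 f=4, (3,0) g=1 f=6, (4,1) g=1 f=6]

expanded=(2,1); open=[(1,1) g=2 f=4, (2,2) g=2 f=4, (3,0) g=1 f=6, (4,1) g=1 f=6]; closed=[(2,1), (3,1)]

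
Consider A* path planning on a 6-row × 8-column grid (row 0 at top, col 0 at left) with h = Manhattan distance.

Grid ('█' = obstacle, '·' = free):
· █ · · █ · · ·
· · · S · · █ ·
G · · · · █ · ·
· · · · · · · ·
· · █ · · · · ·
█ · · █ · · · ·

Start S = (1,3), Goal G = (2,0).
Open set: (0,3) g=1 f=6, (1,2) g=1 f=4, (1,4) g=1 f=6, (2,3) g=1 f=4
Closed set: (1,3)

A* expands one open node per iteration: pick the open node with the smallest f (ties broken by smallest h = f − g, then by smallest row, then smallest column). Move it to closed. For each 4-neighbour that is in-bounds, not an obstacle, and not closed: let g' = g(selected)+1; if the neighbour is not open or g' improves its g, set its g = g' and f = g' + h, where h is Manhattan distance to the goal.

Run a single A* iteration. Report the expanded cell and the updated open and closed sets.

expanded=(1,2); open=[(0,2) g=2 f=6, (0,3) g=1 f=6, (1,1) g=2 f=4, (1,4) g=1 f=6, (2,2) g=2 f=4, (2,3) g=1 f=4]; closed=[(1,2), (1,3)]

step 1: expand (1,2) (f=4, h=3) → closed; open now [(0,2) g=2 f=6, (0,3) g=1 f=6, (1,1) g=2 f=4, (1,4) g=1 f=6, (2,2) g=2 f=4, (2,3) g=1 f=4]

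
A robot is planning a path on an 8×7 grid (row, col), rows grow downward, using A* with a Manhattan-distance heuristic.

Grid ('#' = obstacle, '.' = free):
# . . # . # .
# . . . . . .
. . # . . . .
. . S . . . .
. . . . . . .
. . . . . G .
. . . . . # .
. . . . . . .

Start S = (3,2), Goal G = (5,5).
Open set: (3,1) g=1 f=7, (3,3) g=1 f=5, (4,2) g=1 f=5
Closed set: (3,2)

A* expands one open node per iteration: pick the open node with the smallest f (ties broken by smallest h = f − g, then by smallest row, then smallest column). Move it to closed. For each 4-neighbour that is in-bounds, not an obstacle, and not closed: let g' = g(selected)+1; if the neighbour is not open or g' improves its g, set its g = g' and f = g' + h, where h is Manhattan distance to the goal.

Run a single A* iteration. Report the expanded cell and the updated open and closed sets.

expanded=(3,3); open=[(2,3) g=2 f=7, (3,1) g=1 f=7, (3,4) g=2 f=5, (4,2) g=1 f=5, (4,3) g=2 f=5]; closed=[(3,2), (3,3)]

step 1: expand (3,3) (f=5, h=4) → closed; open now [(2,3) g=2 f=7, (3,1) g=1 f=7, (3,4) g=2 f=5, (4,2) g=1 f=5, (4,3) g=2 f=5]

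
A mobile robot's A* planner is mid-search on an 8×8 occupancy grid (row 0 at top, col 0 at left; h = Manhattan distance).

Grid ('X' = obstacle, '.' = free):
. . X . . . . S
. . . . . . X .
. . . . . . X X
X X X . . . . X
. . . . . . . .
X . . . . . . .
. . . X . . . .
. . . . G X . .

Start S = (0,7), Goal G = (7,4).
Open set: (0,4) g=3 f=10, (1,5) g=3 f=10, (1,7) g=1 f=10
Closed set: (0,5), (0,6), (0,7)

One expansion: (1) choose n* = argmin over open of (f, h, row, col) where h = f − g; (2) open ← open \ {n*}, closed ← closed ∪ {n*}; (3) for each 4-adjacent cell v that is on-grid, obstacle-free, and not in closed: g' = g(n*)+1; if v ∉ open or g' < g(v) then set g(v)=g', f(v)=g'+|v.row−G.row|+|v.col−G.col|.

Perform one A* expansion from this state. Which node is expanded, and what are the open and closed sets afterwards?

step 1: expand (0,4) (f=10, h=7) → closed; open now [(0,3) g=4 f=12, (1,4) g=4 f=10, (1,5) g=3 f=10, (1,7) g=1 f=10]

expanded=(0,4); open=[(0,3) g=4 f=12, (1,4) g=4 f=10, (1,5) g=3 f=10, (1,7) g=1 f=10]; closed=[(0,4), (0,5), (0,6), (0,7)]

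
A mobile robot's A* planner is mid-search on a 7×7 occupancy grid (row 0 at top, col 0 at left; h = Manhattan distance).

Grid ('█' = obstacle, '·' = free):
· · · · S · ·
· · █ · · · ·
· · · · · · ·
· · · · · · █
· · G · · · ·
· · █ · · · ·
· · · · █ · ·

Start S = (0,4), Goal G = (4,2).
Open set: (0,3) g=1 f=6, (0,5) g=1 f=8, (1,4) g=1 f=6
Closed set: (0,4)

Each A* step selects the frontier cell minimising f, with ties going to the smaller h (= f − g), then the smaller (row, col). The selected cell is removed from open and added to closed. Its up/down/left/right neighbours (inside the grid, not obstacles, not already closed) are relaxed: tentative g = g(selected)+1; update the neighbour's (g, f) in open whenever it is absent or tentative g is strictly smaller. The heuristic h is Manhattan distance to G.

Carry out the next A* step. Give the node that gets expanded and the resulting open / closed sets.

step 1: expand (0,3) (f=6, h=5) → closed; open now [(0,2) g=2 f=6, (0,5) g=1 f=8, (1,3) g=2 f=6, (1,4) g=1 f=6]

expanded=(0,3); open=[(0,2) g=2 f=6, (0,5) g=1 f=8, (1,3) g=2 f=6, (1,4) g=1 f=6]; closed=[(0,3), (0,4)]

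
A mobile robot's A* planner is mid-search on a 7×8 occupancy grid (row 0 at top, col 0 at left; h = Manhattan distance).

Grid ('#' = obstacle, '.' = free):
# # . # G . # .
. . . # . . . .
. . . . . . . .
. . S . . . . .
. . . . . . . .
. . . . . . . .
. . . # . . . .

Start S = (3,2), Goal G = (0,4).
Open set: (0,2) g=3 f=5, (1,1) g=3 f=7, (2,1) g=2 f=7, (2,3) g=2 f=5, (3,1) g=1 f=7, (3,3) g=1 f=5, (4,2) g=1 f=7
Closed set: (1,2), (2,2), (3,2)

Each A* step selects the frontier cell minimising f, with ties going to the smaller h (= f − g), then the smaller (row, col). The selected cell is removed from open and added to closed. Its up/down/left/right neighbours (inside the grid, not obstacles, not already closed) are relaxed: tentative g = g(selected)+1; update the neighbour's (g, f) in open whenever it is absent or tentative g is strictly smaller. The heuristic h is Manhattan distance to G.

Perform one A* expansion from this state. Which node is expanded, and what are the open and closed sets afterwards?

step 1: expand (0,2) (f=5, h=2) → closed; open now [(1,1) g=3 f=7, (2,1) g=2 f=7, (2,3) g=2 f=5, (3,1) g=1 f=7, (3,3) g=1 f=5, (4,2) g=1 f=7]

expanded=(0,2); open=[(1,1) g=3 f=7, (2,1) g=2 f=7, (2,3) g=2 f=5, (3,1) g=1 f=7, (3,3) g=1 f=5, (4,2) g=1 f=7]; closed=[(0,2), (1,2), (2,2), (3,2)]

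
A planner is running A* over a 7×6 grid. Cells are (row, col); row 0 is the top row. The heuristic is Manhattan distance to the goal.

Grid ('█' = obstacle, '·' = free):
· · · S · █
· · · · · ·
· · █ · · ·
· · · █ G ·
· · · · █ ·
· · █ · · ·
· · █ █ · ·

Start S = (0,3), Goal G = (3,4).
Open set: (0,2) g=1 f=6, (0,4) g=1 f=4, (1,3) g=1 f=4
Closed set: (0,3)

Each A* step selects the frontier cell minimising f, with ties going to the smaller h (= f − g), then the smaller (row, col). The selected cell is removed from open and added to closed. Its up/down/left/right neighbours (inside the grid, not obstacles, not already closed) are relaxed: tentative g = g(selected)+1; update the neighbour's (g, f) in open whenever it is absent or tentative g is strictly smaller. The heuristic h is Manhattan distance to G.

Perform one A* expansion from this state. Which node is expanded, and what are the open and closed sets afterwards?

step 1: expand (0,4) (f=4, h=3) → closed; open now [(0,2) g=1 f=6, (1,3) g=1 f=4, (1,4) g=2 f=4]

expanded=(0,4); open=[(0,2) g=1 f=6, (1,3) g=1 f=4, (1,4) g=2 f=4]; closed=[(0,3), (0,4)]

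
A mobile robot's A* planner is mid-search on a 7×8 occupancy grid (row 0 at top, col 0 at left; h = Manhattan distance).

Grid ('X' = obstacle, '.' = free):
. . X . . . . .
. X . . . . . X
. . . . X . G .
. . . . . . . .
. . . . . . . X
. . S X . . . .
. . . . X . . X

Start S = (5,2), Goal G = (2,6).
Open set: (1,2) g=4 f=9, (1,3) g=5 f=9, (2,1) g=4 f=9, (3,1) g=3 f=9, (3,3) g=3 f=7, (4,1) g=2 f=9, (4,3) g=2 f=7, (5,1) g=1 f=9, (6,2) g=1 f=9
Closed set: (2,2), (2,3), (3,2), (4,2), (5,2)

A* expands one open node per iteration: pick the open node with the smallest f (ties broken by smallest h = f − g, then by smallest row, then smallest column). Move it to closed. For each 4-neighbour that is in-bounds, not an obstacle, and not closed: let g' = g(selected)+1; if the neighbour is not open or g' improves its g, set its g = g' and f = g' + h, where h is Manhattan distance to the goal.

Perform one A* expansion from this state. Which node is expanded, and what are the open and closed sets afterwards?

expanded=(3,3); open=[(1,2) g=4 f=9, (1,3) g=5 f=9, (2,1) g=4 f=9, (3,1) g=3 f=9, (3,4) g=4 f=7, (4,1) g=2 f=9, (4,3) g=2 f=7, (5,1) g=1 f=9, (6,2) g=1 f=9]; closed=[(2,2), (2,3), (3,2), (3,3), (4,2), (5,2)]

step 1: expand (3,3) (f=7, h=4) → closed; open now [(1,2) g=4 f=9, (1,3) g=5 f=9, (2,1) g=4 f=9, (3,1) g=3 f=9, (3,4) g=4 f=7, (4,1) g=2 f=9, (4,3) g=2 f=7, (5,1) g=1 f=9, (6,2) g=1 f=9]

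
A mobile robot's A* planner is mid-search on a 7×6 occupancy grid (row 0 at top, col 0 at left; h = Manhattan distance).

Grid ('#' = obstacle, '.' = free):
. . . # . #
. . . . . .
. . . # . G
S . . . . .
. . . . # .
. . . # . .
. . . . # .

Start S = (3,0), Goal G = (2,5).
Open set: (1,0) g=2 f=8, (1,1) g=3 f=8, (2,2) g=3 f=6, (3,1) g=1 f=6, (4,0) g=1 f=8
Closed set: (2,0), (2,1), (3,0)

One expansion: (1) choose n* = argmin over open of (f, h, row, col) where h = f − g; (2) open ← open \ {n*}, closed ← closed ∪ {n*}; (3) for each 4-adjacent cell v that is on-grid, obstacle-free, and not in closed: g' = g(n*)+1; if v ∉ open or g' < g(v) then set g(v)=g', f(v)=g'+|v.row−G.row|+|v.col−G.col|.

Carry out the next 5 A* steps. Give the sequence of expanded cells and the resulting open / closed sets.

order=[(2,2) → (3,1) → (3,2) → (3,3) → (3,4)]; open=[(1,0) g=2 f=8, (1,1) g=3 f=8, (1,2) g=4 f=8, (2,4) g=5 f=6, (3,5) g=5 f=6, (4,0) g=1 f=8, (4,1) g=2 f=8, (4,2) g=3 f=8, (4,3) g=4 f=8]; closed=[(2,0), (2,1), (2,2), (3,0), (3,1), (3,2), (3,3), (3,4)]

step 1: expand (2,2) (f=6, h=3) → closed; open now [(1,0) g=2 f=8, (1,1) g=3 f=8, (1,2) g=4 f=8, (3,1) g=1 f=6, (3,2) g=4 f=8, (4,0) g=1 f=8]
step 2: expand (3,1) (f=6, h=5) → closed; open now [(1,0) g=2 f=8, (1,1) g=3 f=8, (1,2) g=4 f=8, (3,2) g=2 f=6, (4,0) g=1 f=8, (4,1) g=2 f=8]
step 3: expand (3,2) (f=6, h=4) → closed; open now [(1,0) g=2 f=8, (1,1) g=3 f=8, (1,2) g=4 f=8, (3,3) g=3 f=6, (4,0) g=1 f=8, (4,1) g=2 f=8, (4,2) g=3 f=8]
step 4: expand (3,3) (f=6, h=3) → closed; open now [(1,0) g=2 f=8, (1,1) g=3 f=8, (1,2) g=4 f=8, (3,4) g=4 f=6, (4,0) g=1 f=8, (4,1) g=2 f=8, (4,2) g=3 f=8, (4,3) g=4 f=8]
step 5: expand (3,4) (f=6, h=2) → closed; open now [(1,0) g=2 f=8, (1,1) g=3 f=8, (1,2) g=4 f=8, (2,4) g=5 f=6, (3,5) g=5 f=6, (4,0) g=1 f=8, (4,1) g=2 f=8, (4,2) g=3 f=8, (4,3) g=4 f=8]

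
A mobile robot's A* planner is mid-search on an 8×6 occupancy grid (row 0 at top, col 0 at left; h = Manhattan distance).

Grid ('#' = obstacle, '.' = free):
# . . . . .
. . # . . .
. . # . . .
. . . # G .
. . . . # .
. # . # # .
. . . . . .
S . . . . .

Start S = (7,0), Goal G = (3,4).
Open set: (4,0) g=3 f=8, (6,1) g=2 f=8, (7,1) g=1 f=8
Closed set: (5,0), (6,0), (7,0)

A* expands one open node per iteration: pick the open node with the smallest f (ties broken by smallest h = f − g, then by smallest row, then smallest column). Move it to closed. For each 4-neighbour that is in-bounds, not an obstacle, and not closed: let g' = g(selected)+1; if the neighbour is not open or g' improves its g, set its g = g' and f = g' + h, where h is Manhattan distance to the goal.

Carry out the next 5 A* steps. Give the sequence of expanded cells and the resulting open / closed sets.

step 1: expand (4,0) (f=8, h=5) → closed; open now [(3,0) g=4 f=8, (4,1) g=4 f=8, (6,1) g=2 f=8, (7,1) g=1 f=8]
step 2: expand (3,0) (f=8, h=4) → closed; open now [(2,0) g=5 f=10, (3,1) g=5 f=8, (4,1) g=4 f=8, (6,1) g=2 f=8, (7,1) g=1 f=8]
step 3: expand (3,1) (f=8, h=3) → closed; open now [(2,0) g=5 f=10, (2,1) g=6 f=10, (3,2) g=6 f=8, (4,1) g=4 f=8, (6,1) g=2 f=8, (7,1) g=1 f=8]
step 4: expand (3,2) (f=8, h=2) → closed; open now [(2,0) g=5 f=10, (2,1) g=6 f=10, (4,1) g=4 f=8, (4,2) g=7 f=10, (6,1) g=2 f=8, (7,1) g=1 f=8]
step 5: expand (4,1) (f=8, h=4) → closed; open now [(2,0) g=5 f=10, (2,1) g=6 f=10, (4,2) g=5 f=8, (6,1) g=2 f=8, (7,1) g=1 f=8]

order=[(4,0) → (3,0) → (3,1) → (3,2) → (4,1)]; open=[(2,0) g=5 f=10, (2,1) g=6 f=10, (4,2) g=5 f=8, (6,1) g=2 f=8, (7,1) g=1 f=8]; closed=[(3,0), (3,1), (3,2), (4,0), (4,1), (5,0), (6,0), (7,0)]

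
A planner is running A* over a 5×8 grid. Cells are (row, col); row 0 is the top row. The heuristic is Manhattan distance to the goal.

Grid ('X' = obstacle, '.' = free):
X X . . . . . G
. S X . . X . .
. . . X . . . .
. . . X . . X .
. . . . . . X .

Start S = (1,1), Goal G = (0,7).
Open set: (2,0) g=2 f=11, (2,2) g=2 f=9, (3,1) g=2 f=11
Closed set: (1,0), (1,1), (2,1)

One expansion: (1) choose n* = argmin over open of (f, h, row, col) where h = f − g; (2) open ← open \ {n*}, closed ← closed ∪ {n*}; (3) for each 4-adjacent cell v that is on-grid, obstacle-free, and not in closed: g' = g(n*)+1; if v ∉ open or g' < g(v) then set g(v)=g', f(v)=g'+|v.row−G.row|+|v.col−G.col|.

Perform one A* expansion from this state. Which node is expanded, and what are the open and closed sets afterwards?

step 1: expand (2,2) (f=9, h=7) → closed; open now [(2,0) g=2 f=11, (3,1) g=2 f=11, (3,2) g=3 f=11]

expanded=(2,2); open=[(2,0) g=2 f=11, (3,1) g=2 f=11, (3,2) g=3 f=11]; closed=[(1,0), (1,1), (2,1), (2,2)]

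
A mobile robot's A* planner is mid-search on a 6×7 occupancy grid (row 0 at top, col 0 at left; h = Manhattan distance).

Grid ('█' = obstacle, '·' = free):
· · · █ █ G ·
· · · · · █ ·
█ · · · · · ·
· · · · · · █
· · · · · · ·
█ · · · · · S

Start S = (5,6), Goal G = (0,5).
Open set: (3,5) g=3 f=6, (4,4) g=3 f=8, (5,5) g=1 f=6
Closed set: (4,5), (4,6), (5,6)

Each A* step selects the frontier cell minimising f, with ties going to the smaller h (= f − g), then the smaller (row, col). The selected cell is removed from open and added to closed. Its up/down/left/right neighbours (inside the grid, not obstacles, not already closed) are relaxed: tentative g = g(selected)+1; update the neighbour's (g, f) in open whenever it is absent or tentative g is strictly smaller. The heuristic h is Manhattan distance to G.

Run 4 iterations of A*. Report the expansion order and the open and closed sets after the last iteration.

step 1: expand (3,5) (f=6, h=3) → closed; open now [(2,5) g=4 f=6, (3,4) g=4 f=8, (4,4) g=3 f=8, (5,5) g=1 f=6]
step 2: expand (2,5) (f=6, h=2) → closed; open now [(2,4) g=5 f=8, (2,6) g=5 f=8, (3,4) g=4 f=8, (4,4) g=3 f=8, (5,5) g=1 f=6]
step 3: expand (5,5) (f=6, h=5) → closed; open now [(2,4) g=5 f=8, (2,6) g=5 f=8, (3,4) g=4 f=8, (4,4) g=3 f=8, (5,4) g=2 f=8]
step 4: expand (2,4) (f=8, h=3) → closed; open now [(1,4) g=6 f=8, (2,3) g=6 f=10, (2,6) g=5 f=8, (3,4) g=4 f=8, (4,4) g=3 f=8, (5,4) g=2 f=8]

order=[(3,5) → (2,5) → (5,5) → (2,4)]; open=[(1,4) g=6 f=8, (2,3) g=6 f=10, (2,6) g=5 f=8, (3,4) g=4 f=8, (4,4) g=3 f=8, (5,4) g=2 f=8]; closed=[(2,4), (2,5), (3,5), (4,5), (4,6), (5,5), (5,6)]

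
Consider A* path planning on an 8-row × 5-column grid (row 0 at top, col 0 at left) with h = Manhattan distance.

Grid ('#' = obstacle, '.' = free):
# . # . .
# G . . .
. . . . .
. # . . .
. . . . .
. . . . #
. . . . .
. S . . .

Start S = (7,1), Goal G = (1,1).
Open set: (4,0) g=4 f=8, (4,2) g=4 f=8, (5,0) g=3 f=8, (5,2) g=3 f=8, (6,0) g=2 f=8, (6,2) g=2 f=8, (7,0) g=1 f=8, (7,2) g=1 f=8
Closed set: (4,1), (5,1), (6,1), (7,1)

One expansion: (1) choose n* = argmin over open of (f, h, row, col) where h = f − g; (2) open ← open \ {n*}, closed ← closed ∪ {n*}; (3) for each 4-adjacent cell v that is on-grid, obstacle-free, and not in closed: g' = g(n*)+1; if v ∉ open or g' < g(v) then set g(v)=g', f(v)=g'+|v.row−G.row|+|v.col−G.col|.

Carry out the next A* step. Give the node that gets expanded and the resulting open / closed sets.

step 1: expand (4,0) (f=8, h=4) → closed; open now [(3,0) g=5 f=8, (4,2) g=4 f=8, (5,0) g=3 f=8, (5,2) g=3 f=8, (6,0) g=2 f=8, (6,2) g=2 f=8, (7,0) g=1 f=8, (7,2) g=1 f=8]

expanded=(4,0); open=[(3,0) g=5 f=8, (4,2) g=4 f=8, (5,0) g=3 f=8, (5,2) g=3 f=8, (6,0) g=2 f=8, (6,2) g=2 f=8, (7,0) g=1 f=8, (7,2) g=1 f=8]; closed=[(4,0), (4,1), (5,1), (6,1), (7,1)]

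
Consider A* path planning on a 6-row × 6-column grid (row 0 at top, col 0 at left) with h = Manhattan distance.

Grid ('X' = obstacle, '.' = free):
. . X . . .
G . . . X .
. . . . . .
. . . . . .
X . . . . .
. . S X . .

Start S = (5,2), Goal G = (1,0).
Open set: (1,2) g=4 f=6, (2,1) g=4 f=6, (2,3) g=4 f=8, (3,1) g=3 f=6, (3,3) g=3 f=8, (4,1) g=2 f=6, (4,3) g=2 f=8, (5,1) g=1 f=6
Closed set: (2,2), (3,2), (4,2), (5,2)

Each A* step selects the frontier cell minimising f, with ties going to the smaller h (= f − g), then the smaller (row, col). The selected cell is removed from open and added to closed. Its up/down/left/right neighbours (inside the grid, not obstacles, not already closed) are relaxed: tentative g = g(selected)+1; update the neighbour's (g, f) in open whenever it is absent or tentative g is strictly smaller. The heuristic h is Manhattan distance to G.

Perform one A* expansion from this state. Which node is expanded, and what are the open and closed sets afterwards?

expanded=(1,2); open=[(1,1) g=5 f=6, (1,3) g=5 f=8, (2,1) g=4 f=6, (2,3) g=4 f=8, (3,1) g=3 f=6, (3,3) g=3 f=8, (4,1) g=2 f=6, (4,3) g=2 f=8, (5,1) g=1 f=6]; closed=[(1,2), (2,2), (3,2), (4,2), (5,2)]

step 1: expand (1,2) (f=6, h=2) → closed; open now [(1,1) g=5 f=6, (1,3) g=5 f=8, (2,1) g=4 f=6, (2,3) g=4 f=8, (3,1) g=3 f=6, (3,3) g=3 f=8, (4,1) g=2 f=6, (4,3) g=2 f=8, (5,1) g=1 f=6]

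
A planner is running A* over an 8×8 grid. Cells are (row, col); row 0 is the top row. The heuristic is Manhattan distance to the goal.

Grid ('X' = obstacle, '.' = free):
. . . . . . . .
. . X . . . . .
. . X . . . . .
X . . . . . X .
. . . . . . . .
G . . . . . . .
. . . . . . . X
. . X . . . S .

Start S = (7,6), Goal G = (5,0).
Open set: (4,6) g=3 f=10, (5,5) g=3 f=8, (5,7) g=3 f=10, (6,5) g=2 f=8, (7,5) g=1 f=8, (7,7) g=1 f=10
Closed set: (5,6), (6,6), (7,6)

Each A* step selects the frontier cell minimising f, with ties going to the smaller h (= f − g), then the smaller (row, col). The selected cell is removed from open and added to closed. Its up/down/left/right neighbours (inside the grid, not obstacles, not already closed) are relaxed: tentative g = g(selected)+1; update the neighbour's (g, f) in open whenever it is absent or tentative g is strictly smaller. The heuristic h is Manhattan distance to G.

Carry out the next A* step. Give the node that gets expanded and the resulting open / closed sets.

expanded=(5,5); open=[(4,5) g=4 f=10, (4,6) g=3 f=10, (5,4) g=4 f=8, (5,7) g=3 f=10, (6,5) g=2 f=8, (7,5) g=1 f=8, (7,7) g=1 f=10]; closed=[(5,5), (5,6), (6,6), (7,6)]

step 1: expand (5,5) (f=8, h=5) → closed; open now [(4,5) g=4 f=10, (4,6) g=3 f=10, (5,4) g=4 f=8, (5,7) g=3 f=10, (6,5) g=2 f=8, (7,5) g=1 f=8, (7,7) g=1 f=10]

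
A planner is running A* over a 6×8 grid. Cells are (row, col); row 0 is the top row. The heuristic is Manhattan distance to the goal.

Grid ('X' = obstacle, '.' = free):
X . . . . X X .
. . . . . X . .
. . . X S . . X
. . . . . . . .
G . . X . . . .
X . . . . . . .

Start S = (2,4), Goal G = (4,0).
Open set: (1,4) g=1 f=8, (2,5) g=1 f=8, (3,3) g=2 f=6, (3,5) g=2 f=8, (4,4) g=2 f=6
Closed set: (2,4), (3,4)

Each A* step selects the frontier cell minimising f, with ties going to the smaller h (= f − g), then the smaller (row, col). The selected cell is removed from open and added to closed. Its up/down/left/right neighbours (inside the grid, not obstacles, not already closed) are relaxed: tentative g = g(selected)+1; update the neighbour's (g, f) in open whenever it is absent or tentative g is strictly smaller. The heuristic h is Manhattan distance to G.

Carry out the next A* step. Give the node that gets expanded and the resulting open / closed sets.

step 1: expand (3,3) (f=6, h=4) → closed; open now [(1,4) g=1 f=8, (2,5) g=1 f=8, (3,2) g=3 f=6, (3,5) g=2 f=8, (4,4) g=2 f=6]

expanded=(3,3); open=[(1,4) g=1 f=8, (2,5) g=1 f=8, (3,2) g=3 f=6, (3,5) g=2 f=8, (4,4) g=2 f=6]; closed=[(2,4), (3,3), (3,4)]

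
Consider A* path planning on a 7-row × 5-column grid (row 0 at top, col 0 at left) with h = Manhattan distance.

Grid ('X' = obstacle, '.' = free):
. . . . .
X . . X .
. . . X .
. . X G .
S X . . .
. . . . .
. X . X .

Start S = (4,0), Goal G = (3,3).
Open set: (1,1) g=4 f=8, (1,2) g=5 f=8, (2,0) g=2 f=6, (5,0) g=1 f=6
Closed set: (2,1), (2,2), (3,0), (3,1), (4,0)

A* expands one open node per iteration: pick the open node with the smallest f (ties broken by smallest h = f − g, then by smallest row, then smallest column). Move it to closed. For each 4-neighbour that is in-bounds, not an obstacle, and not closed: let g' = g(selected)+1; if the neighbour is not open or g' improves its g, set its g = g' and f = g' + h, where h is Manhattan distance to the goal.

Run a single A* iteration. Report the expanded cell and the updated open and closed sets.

expanded=(2,0); open=[(1,1) g=4 f=8, (1,2) g=5 f=8, (5,0) g=1 f=6]; closed=[(2,0), (2,1), (2,2), (3,0), (3,1), (4,0)]

step 1: expand (2,0) (f=6, h=4) → closed; open now [(1,1) g=4 f=8, (1,2) g=5 f=8, (5,0) g=1 f=6]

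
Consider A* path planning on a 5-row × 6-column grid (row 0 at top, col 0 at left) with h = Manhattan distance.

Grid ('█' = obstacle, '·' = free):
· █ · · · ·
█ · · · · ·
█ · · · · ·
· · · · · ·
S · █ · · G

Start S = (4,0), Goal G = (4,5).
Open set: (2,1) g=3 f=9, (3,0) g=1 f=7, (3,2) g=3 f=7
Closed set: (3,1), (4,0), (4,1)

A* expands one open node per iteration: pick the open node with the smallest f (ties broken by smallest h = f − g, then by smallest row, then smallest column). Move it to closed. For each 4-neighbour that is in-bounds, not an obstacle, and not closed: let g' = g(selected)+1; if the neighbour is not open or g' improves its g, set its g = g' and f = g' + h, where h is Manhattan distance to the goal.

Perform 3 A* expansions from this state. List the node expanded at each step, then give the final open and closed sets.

order=[(3,2) → (3,3) → (3,4)]; open=[(2,1) g=3 f=9, (2,2) g=4 f=9, (2,3) g=5 f=9, (2,4) g=6 f=9, (3,0) g=1 f=7, (3,5) g=6 f=7, (4,3) g=5 f=7, (4,4) g=6 f=7]; closed=[(3,1), (3,2), (3,3), (3,4), (4,0), (4,1)]

step 1: expand (3,2) (f=7, h=4) → closed; open now [(2,1) g=3 f=9, (2,2) g=4 f=9, (3,0) g=1 f=7, (3,3) g=4 f=7]
step 2: expand (3,3) (f=7, h=3) → closed; open now [(2,1) g=3 f=9, (2,2) g=4 f=9, (2,3) g=5 f=9, (3,0) g=1 f=7, (3,4) g=5 f=7, (4,3) g=5 f=7]
step 3: expand (3,4) (f=7, h=2) → closed; open now [(2,1) g=3 f=9, (2,2) g=4 f=9, (2,3) g=5 f=9, (2,4) g=6 f=9, (3,0) g=1 f=7, (3,5) g=6 f=7, (4,3) g=5 f=7, (4,4) g=6 f=7]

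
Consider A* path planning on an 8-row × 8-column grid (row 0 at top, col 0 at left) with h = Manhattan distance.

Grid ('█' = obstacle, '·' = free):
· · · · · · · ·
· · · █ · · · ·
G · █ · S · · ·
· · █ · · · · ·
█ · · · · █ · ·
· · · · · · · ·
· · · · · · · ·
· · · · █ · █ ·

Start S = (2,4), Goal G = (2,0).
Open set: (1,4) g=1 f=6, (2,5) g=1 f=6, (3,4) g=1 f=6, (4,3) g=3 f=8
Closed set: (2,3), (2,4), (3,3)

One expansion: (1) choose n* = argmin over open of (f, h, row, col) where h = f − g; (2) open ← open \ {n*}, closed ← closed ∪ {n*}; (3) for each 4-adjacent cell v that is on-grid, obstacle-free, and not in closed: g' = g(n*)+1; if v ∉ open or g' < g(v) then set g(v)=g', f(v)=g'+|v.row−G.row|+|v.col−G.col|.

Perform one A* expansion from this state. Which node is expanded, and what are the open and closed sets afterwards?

expanded=(1,4); open=[(0,4) g=2 f=8, (1,5) g=2 f=8, (2,5) g=1 f=6, (3,4) g=1 f=6, (4,3) g=3 f=8]; closed=[(1,4), (2,3), (2,4), (3,3)]

step 1: expand (1,4) (f=6, h=5) → closed; open now [(0,4) g=2 f=8, (1,5) g=2 f=8, (2,5) g=1 f=6, (3,4) g=1 f=6, (4,3) g=3 f=8]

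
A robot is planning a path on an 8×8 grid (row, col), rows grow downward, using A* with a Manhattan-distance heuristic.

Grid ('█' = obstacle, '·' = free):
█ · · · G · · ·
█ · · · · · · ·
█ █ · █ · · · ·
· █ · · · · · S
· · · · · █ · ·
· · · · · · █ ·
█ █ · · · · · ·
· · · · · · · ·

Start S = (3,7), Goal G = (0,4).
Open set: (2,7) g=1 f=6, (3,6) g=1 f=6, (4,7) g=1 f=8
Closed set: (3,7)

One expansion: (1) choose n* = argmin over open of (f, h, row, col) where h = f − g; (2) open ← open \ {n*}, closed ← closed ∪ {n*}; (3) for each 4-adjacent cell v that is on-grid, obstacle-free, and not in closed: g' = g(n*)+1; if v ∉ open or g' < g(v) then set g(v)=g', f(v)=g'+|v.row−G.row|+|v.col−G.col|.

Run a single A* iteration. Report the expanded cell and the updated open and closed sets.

step 1: expand (2,7) (f=6, h=5) → closed; open now [(1,7) g=2 f=6, (2,6) g=2 f=6, (3,6) g=1 f=6, (4,7) g=1 f=8]

expanded=(2,7); open=[(1,7) g=2 f=6, (2,6) g=2 f=6, (3,6) g=1 f=6, (4,7) g=1 f=8]; closed=[(2,7), (3,7)]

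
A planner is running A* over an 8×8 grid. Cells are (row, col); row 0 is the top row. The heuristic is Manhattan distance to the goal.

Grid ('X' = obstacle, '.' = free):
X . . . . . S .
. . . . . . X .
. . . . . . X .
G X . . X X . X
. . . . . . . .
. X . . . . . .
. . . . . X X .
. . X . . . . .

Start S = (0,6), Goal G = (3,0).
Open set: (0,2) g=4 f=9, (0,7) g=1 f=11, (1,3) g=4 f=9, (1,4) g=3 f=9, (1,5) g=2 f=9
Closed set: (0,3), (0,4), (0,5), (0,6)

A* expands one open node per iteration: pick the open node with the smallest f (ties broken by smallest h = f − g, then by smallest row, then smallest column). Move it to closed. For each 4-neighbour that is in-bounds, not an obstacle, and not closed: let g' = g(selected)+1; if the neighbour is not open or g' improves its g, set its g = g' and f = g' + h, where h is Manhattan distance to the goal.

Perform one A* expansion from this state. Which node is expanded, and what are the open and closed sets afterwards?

expanded=(0,2); open=[(0,1) g=5 f=9, (0,7) g=1 f=11, (1,2) g=5 f=9, (1,3) g=4 f=9, (1,4) g=3 f=9, (1,5) g=2 f=9]; closed=[(0,2), (0,3), (0,4), (0,5), (0,6)]

step 1: expand (0,2) (f=9, h=5) → closed; open now [(0,1) g=5 f=9, (0,7) g=1 f=11, (1,2) g=5 f=9, (1,3) g=4 f=9, (1,4) g=3 f=9, (1,5) g=2 f=9]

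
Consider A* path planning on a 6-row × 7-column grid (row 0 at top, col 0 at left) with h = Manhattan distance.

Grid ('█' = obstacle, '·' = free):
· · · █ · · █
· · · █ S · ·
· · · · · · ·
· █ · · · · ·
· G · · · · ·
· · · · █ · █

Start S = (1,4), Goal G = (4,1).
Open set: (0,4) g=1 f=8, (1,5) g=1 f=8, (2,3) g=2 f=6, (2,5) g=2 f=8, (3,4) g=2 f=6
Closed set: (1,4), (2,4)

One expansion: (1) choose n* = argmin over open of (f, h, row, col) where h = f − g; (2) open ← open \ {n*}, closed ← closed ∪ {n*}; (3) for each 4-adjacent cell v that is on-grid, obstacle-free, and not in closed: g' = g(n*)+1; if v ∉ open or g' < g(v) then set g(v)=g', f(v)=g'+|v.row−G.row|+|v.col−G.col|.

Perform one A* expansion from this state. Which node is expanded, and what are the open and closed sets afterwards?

expanded=(2,3); open=[(0,4) g=1 f=8, (1,5) g=1 f=8, (2,2) g=3 f=6, (2,5) g=2 f=8, (3,3) g=3 f=6, (3,4) g=2 f=6]; closed=[(1,4), (2,3), (2,4)]

step 1: expand (2,3) (f=6, h=4) → closed; open now [(0,4) g=1 f=8, (1,5) g=1 f=8, (2,2) g=3 f=6, (2,5) g=2 f=8, (3,3) g=3 f=6, (3,4) g=2 f=6]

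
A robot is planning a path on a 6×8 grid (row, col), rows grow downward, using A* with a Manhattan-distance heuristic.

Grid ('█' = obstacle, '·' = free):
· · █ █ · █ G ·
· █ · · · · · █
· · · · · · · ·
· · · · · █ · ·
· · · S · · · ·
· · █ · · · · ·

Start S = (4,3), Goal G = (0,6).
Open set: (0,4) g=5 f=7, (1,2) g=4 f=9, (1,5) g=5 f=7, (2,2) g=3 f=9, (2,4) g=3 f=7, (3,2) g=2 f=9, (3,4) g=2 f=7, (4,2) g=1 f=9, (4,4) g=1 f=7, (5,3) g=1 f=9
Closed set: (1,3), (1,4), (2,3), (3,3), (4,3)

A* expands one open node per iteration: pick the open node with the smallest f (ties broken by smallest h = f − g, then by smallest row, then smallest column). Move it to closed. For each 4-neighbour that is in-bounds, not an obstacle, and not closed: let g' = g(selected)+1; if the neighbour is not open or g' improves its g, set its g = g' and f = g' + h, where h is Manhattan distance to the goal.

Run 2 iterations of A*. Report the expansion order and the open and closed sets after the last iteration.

step 1: expand (0,4) (f=7, h=2) → closed; open now [(1,2) g=4 f=9, (1,5) g=5 f=7, (2,2) g=3 f=9, (2,4) g=3 f=7, (3,2) g=2 f=9, (3,4) g=2 f=7, (4,2) g=1 f=9, (4,4) g=1 f=7, (5,3) g=1 f=9]
step 2: expand (1,5) (f=7, h=2) → closed; open now [(1,2) g=4 f=9, (1,6) g=6 f=7, (2,2) g=3 f=9, (2,4) g=3 f=7, (2,5) g=6 f=9, (3,2) g=2 f=9, (3,4) g=2 f=7, (4,2) g=1 f=9, (4,4) g=1 f=7, (5,3) g=1 f=9]

order=[(0,4) → (1,5)]; open=[(1,2) g=4 f=9, (1,6) g=6 f=7, (2,2) g=3 f=9, (2,4) g=3 f=7, (2,5) g=6 f=9, (3,2) g=2 f=9, (3,4) g=2 f=7, (4,2) g=1 f=9, (4,4) g=1 f=7, (5,3) g=1 f=9]; closed=[(0,4), (1,3), (1,4), (1,5), (2,3), (3,3), (4,3)]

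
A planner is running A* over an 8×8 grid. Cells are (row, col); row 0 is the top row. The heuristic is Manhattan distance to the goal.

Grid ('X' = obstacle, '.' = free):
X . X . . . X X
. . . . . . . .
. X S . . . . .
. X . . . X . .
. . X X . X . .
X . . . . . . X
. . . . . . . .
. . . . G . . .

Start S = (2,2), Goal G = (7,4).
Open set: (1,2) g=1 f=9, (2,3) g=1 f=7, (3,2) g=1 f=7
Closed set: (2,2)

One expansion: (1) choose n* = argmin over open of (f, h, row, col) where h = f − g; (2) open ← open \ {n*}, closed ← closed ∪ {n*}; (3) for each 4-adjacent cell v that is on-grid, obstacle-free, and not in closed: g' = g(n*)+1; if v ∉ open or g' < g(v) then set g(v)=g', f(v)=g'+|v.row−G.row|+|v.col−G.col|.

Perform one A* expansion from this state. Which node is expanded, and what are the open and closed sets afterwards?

step 1: expand (2,3) (f=7, h=6) → closed; open now [(1,2) g=1 f=9, (1,3) g=2 f=9, (2,4) g=2 f=7, (3,2) g=1 f=7, (3,3) g=2 f=7]

expanded=(2,3); open=[(1,2) g=1 f=9, (1,3) g=2 f=9, (2,4) g=2 f=7, (3,2) g=1 f=7, (3,3) g=2 f=7]; closed=[(2,2), (2,3)]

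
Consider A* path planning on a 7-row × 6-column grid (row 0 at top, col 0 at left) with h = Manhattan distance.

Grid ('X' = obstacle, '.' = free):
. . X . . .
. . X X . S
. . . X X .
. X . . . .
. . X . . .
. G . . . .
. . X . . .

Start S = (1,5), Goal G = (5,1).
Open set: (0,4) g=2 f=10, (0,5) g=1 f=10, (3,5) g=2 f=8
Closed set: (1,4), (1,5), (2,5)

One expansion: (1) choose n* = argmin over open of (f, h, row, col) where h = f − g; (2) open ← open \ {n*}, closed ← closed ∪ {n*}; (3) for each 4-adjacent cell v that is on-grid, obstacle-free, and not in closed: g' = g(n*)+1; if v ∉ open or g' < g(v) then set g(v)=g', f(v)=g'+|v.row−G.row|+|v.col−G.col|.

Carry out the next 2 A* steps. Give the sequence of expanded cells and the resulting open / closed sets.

order=[(3,5) → (3,4)]; open=[(0,4) g=2 f=10, (0,5) g=1 f=10, (3,3) g=4 f=8, (4,4) g=4 f=8, (4,5) g=3 f=8]; closed=[(1,4), (1,5), (2,5), (3,4), (3,5)]

step 1: expand (3,5) (f=8, h=6) → closed; open now [(0,4) g=2 f=10, (0,5) g=1 f=10, (3,4) g=3 f=8, (4,5) g=3 f=8]
step 2: expand (3,4) (f=8, h=5) → closed; open now [(0,4) g=2 f=10, (0,5) g=1 f=10, (3,3) g=4 f=8, (4,4) g=4 f=8, (4,5) g=3 f=8]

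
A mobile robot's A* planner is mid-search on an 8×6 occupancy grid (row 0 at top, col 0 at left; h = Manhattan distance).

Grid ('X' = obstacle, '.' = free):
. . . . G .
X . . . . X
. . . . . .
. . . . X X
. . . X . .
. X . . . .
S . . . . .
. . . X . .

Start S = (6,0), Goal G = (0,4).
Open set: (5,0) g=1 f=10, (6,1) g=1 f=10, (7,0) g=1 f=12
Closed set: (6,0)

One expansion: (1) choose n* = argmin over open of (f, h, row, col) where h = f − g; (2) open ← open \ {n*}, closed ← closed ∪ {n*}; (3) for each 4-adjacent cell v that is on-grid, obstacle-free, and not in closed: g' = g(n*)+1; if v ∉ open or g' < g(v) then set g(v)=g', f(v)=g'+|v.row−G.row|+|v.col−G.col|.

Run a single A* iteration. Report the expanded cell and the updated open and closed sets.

step 1: expand (5,0) (f=10, h=9) → closed; open now [(4,0) g=2 f=10, (6,1) g=1 f=10, (7,0) g=1 f=12]

expanded=(5,0); open=[(4,0) g=2 f=10, (6,1) g=1 f=10, (7,0) g=1 f=12]; closed=[(5,0), (6,0)]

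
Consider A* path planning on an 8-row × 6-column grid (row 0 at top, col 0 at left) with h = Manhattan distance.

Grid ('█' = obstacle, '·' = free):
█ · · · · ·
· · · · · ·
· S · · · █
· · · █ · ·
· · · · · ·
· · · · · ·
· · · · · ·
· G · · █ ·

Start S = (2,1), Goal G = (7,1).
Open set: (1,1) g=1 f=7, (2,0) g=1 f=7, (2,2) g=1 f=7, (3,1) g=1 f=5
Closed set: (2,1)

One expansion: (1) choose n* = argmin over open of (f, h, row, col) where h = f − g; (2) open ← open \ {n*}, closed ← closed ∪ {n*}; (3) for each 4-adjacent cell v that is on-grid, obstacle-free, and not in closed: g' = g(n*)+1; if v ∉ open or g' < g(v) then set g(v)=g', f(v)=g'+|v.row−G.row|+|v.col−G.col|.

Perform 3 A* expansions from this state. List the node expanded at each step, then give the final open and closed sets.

order=[(3,1) → (4,1) → (5,1)]; open=[(1,1) g=1 f=7, (2,0) g=1 f=7, (2,2) g=1 f=7, (3,0) g=2 f=7, (3,2) g=2 f=7, (4,0) g=3 f=7, (4,2) g=3 f=7, (5,0) g=4 f=7, (5,2) g=4 f=7, (6,1) g=4 f=5]; closed=[(2,1), (3,1), (4,1), (5,1)]

step 1: expand (3,1) (f=5, h=4) → closed; open now [(1,1) g=1 f=7, (2,0) g=1 f=7, (2,2) g=1 f=7, (3,0) g=2 f=7, (3,2) g=2 f=7, (4,1) g=2 f=5]
step 2: expand (4,1) (f=5, h=3) → closed; open now [(1,1) g=1 f=7, (2,0) g=1 f=7, (2,2) g=1 f=7, (3,0) g=2 f=7, (3,2) g=2 f=7, (4,0) g=3 f=7, (4,2) g=3 f=7, (5,1) g=3 f=5]
step 3: expand (5,1) (f=5, h=2) → closed; open now [(1,1) g=1 f=7, (2,0) g=1 f=7, (2,2) g=1 f=7, (3,0) g=2 f=7, (3,2) g=2 f=7, (4,0) g=3 f=7, (4,2) g=3 f=7, (5,0) g=4 f=7, (5,2) g=4 f=7, (6,1) g=4 f=5]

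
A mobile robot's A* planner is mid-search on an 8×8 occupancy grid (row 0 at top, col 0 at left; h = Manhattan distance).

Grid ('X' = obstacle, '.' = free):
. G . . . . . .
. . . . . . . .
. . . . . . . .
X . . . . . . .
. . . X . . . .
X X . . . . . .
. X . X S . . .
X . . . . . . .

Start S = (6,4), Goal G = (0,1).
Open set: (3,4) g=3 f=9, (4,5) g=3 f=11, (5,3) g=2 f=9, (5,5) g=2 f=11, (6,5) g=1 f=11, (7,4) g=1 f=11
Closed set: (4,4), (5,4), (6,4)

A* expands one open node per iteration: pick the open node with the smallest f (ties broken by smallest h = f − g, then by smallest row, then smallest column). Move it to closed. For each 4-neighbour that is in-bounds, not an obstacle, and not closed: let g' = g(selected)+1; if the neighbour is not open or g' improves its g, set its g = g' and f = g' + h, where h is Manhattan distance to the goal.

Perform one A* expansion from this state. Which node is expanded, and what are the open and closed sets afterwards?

step 1: expand (3,4) (f=9, h=6) → closed; open now [(2,4) g=4 f=9, (3,3) g=4 f=9, (3,5) g=4 f=11, (4,5) g=3 f=11, (5,3) g=2 f=9, (5,5) g=2 f=11, (6,5) g=1 f=11, (7,4) g=1 f=11]

expanded=(3,4); open=[(2,4) g=4 f=9, (3,3) g=4 f=9, (3,5) g=4 f=11, (4,5) g=3 f=11, (5,3) g=2 f=9, (5,5) g=2 f=11, (6,5) g=1 f=11, (7,4) g=1 f=11]; closed=[(3,4), (4,4), (5,4), (6,4)]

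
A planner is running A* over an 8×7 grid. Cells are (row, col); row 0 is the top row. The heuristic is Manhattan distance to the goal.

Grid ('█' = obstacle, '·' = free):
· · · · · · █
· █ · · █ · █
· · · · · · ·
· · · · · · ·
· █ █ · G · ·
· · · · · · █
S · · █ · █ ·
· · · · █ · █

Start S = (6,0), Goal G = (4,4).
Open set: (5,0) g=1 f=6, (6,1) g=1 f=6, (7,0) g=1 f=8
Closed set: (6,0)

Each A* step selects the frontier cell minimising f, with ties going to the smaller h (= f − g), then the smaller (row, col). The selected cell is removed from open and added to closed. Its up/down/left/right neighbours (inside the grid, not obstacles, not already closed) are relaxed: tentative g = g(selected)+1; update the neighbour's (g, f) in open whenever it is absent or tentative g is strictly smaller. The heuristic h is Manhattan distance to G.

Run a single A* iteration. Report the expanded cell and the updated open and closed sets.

expanded=(5,0); open=[(4,0) g=2 f=6, (5,1) g=2 f=6, (6,1) g=1 f=6, (7,0) g=1 f=8]; closed=[(5,0), (6,0)]

step 1: expand (5,0) (f=6, h=5) → closed; open now [(4,0) g=2 f=6, (5,1) g=2 f=6, (6,1) g=1 f=6, (7,0) g=1 f=8]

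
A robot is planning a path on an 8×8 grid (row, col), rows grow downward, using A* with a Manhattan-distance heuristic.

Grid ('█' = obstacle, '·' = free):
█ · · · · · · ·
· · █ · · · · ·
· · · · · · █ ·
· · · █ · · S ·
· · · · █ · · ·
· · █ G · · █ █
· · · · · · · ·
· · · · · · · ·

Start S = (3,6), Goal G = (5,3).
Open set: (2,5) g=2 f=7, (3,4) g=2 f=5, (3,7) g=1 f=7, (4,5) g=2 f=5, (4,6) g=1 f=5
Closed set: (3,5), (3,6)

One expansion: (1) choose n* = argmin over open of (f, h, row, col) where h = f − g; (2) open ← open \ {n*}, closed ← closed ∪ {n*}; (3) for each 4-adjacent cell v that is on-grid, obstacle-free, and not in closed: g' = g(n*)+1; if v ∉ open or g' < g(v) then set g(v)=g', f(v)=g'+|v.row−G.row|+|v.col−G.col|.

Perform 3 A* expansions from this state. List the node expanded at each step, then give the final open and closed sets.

order=[(3,4) → (4,5) → (5,5)]; open=[(2,4) g=3 f=7, (2,5) g=2 f=7, (3,7) g=1 f=7, (4,6) g=1 f=5, (5,4) g=4 f=5, (6,5) g=4 f=7]; closed=[(3,4), (3,5), (3,6), (4,5), (5,5)]

step 1: expand (3,4) (f=5, h=3) → closed; open now [(2,4) g=3 f=7, (2,5) g=2 f=7, (3,7) g=1 f=7, (4,5) g=2 f=5, (4,6) g=1 f=5]
step 2: expand (4,5) (f=5, h=3) → closed; open now [(2,4) g=3 f=7, (2,5) g=2 f=7, (3,7) g=1 f=7, (4,6) g=1 f=5, (5,5) g=3 f=5]
step 3: expand (5,5) (f=5, h=2) → closed; open now [(2,4) g=3 f=7, (2,5) g=2 f=7, (3,7) g=1 f=7, (4,6) g=1 f=5, (5,4) g=4 f=5, (6,5) g=4 f=7]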